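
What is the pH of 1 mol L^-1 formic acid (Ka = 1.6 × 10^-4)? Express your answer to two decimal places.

pH = 1.90

HCOOH ⇌ HCOO- + H+
Let x = [H+] at equilibrium. Ka = x²/(1 − x).
Neglecting x in the denominator: x = √(1.6 × 10^-4 × 1) = 1.26 × 10^-2 M
Check: 1.3% ionized — well under 5%, approximation valid.
pH = −log(1.26 × 10^-2) = 1.90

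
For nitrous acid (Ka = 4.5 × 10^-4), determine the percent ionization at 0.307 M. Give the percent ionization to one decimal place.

3.8%

HNO2 ⇌ NO2- + H+; let x = [H+] at equilibrium.
x ≈ √(Ka·C₀) = √(4.5 × 10^-4 × 0.307) = 1.18 × 10^-2 M
Fraction ionized = 1.18 × 10^-2 / 0.307 = 0.0384 → 3.8%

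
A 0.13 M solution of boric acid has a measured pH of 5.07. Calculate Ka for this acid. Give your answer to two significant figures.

[H+] = 10^(-5.07) = 8.51 × 10^-6 M
At equilibrium [HA] = 0.13 − 8.51 × 10^-6 = 1.30 × 10^-1 M
Ka = [H+][A-]/[HA] = (8.51 × 10^-6)² / 1.30 × 10^-1 = 5.6 × 10^-10

Ka = 5.6 × 10^-10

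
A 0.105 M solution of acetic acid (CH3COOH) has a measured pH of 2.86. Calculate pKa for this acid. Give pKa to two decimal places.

pKa = 4.74

[H+] = 10^(-2.86) = 1.38 × 10^-3 M
At equilibrium [HA] = 0.105 − 1.38 × 10^-3 = 1.04 × 10^-1 M
Ka = [H+][A-]/[HA] = (1.38 × 10^-3)² / 1.04 × 10^-1 = 1.83 × 10^-5
pKa = -log(1.83 × 10^-5) = 4.74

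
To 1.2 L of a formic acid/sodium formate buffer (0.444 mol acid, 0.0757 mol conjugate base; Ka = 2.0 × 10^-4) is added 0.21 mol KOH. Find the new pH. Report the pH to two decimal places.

After neutralization: n(HCOOH) = 0.234 mol, n(HCOO-) = 0.286 mol.
pKa = −log(2.0 × 10^-4) = 3.699
pH = pKa + log([A⁻]/[HA]) = 3.699 + log(0.286/0.234) = 3.699 +0.087

pH = 3.79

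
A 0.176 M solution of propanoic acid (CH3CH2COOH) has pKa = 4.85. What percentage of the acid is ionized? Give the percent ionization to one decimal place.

CH3CH2COOH ⇌ CH3CH2COO- + H+; let x = [H+] at equilibrium.
Ka = 10^(−4.85) = 1.41 × 10^-5
x ≈ √(Ka·C₀) = √(1.41 × 10^-5 × 0.176) = 1.58 × 10^-3 M
% ionization = x/C₀ × 100% = 1.58 × 10^-3/0.176 × 100% = 0.9%

0.9%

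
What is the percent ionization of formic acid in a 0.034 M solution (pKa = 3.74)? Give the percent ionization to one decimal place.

HCOOH ⇌ HCOO- + H+; let x = [H+] at equilibrium.
Ka = 10^(−3.74) = 1.82 × 10^-4
Ka = x²/(C₀ − x); solving the quadratic gives x = 2.40 × 10^-3 M.
% ionization = x/C₀ × 100% = 2.40 × 10^-3/0.034 × 100% = 7.1%

7.1%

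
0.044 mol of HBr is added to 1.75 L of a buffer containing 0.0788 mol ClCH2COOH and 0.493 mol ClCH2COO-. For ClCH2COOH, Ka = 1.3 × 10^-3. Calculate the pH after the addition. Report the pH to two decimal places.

After neutralization: n(ClCH2COOH) = 0.123 mol, n(ClCH2COO-) = 0.449 mol.
pKa = −log(1.3 × 10^-3) = 2.886
pH = pKa + log([A⁻]/[HA]) = 2.886 + log(0.449/0.123) = 2.886 +0.562

pH = 3.45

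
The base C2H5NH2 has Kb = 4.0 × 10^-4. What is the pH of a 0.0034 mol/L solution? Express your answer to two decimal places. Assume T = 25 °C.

pH = 10.99

C2H5NH2 + H2O ⇌ C2H5NH3+ + OH-
From the ICE table, Kb = [OH-]²/(0.0034 − [OH-]) = 4.0 × 10^-4.
The 5% rule fails; solving [OH-]² + Kb·[OH-] − Kb·C₀ = 0 exactly:
[OH-] = [−0.0004 + √(0.0004² + 5.44e-06)]/2 = 9.83 × 10^-4 M
pOH = 3.01, so pH = 14.00 − pOH = 10.99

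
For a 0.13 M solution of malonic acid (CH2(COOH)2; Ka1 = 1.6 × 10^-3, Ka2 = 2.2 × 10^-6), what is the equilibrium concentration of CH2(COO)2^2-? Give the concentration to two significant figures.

2.2 × 10^-6 M

First ionization gives [H+] ≈ [CH2(COOH)COO-] = 1.36 × 10^-2 M.
Second step: Ka2 = [H+][CH2(COO)2^2-]/[CH2(COOH)COO-] ≈ [CH2(COO)2^2-] (since [H+] ≈ [CH2(COOH)COO-]).
So [CH2(COO)2^2-] ≈ Ka2.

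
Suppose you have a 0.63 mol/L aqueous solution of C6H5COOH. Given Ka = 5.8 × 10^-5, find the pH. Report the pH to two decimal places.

pH = 2.22

C6H5COOH ⇌ C6H5COO- + H+
Ka = [H+]²/(0.63 − [H+]) = 5.8 × 10^-5
Neglecting [H+] in the denominator: [H+] = √(5.8 × 10^-5 × 0.63) = 6.04 × 10^-3 M
Check: 0.96% ionized — well under 5%, approximation valid.
pH = −log(6.04 × 10^-3) = 2.22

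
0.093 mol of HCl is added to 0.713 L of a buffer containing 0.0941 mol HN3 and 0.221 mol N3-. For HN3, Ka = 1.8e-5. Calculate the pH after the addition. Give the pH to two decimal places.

pH = 4.58

Added H+ converts N3- to HN3: HN3 → 0.187 mol, N3- → 0.128 mol.
pKa = −log(1.8 × 10^-5) = 4.745
pH = pKa + log(n_N3-/n_HN3) = 4.745 + log(0.128/0.187) = 4.745 + (-0.165)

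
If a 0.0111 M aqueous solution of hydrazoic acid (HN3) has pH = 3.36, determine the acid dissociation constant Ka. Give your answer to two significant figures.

Ka = 1.8 × 10^-5

[H+] = 10^(-3.36) = 4.37 × 10^-4 M
At equilibrium [HA] = 0.0111 − 4.37 × 10^-4 = 1.07 × 10^-2 M
Ka = [H+][A-]/[HA] = (4.37 × 10^-4)² / 1.07 × 10^-2 = 1.8 × 10^-5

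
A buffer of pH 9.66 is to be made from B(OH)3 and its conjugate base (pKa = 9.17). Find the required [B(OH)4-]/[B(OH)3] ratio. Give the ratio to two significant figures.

pH = pKa + log(r) ⇒ log(r) = 9.66 − 9.17 = +0.49
r = [B(OH)4-]/[B(OH)3] = 10^(+0.49) = 3.09

ratio = 3.1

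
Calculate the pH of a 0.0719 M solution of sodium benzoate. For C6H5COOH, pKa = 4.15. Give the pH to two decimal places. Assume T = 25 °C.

pH = 8.50

C6H5COO- is the conjugate base of the weak acid C6H5COOH.
Ka = 10^(−4.15) = 7.08 × 10^-5
Kb = Kw/Ka = 1.0×10^-14 / 7.08 × 10^-5 = 1.41 × 10^-10
Kb = [OH-]²/(0.0719 − [OH-]) = 1.41 × 10^-10
Assume [OH-] ≪ 0.0719: [OH-] ≈ √(1.41 × 10^-10 × 0.0719) = 3.18 × 10^-6 M
Check: 0.0044% ionized — well under 5%, approximation valid.
pOH = −log(3.18 × 10^-6) = 5.50; pH = 14.00 − 5.50 = 8.50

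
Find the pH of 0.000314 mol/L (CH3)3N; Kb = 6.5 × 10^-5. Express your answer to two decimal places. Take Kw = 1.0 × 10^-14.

pH = 10.06

(CH3)3N + H2O ⇌ (CH3)3NH+ + OH-
Let x = [OH-] at equilibrium. Kb = x²/(0.000314 − x).
The 5% rule fails; solving x² + Kb·x − Kb·C₀ = 0 exactly:
x = [−6.5e-05 + √(6.5e-05² + 8.16e-08)]/2 = 1.14 × 10^-4 M
pOH = −log(1.14 × 10^-4) = 3.94; pH = 14.00 − 3.94 = 10.06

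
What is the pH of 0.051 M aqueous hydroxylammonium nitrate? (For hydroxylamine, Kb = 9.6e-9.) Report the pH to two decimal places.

pH = 3.64

NH3OH+ is the conjugate acid of the weak base NH2OH.
Ka = Kw/Kb = 1.0×10^-14 / 9.6 × 10^-9 = 1.04 × 10^-6
Let x = [H+] at equilibrium. Ka = x²/(0.051 − x).
Assume x ≪ 0.051: x ≈ √(1.04 × 10^-6 × 0.051) = 2.30 × 10^-4 M
pH = −log(2.30 × 10^-4) = 3.64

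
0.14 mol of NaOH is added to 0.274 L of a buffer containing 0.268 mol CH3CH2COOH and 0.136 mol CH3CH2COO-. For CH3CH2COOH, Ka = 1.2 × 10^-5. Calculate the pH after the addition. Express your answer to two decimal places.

pH = 5.25

After neutralization: n(CH3CH2COOH) = 0.128 mol, n(CH3CH2COO-) = 0.276 mol.
pKa = −log(1.2 × 10^-5) = 4.921
pH = pKa + log([A⁻]/[HA]) = 4.921 + log(0.276/0.128) = 4.921 +0.334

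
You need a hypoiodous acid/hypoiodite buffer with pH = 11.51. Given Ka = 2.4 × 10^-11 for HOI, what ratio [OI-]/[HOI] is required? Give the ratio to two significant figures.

ratio = 7.8

pKa = -log(2.4 × 10^-11) = 10.620
pH = pKa + log(r) ⇒ log(r) = 11.51 − 10.620 = +0.890
r = [OI-]/[HOI] = 10^(+0.890) = 7.76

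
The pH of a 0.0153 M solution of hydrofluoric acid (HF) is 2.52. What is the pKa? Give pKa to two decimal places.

pKa = 3.13

[H+] = 10^(-2.52) = 3.02 × 10^-3 M
At equilibrium [HA] = 0.0153 − 3.02 × 10^-3 = 1.23 × 10^-2 M
Ka = [H+][A-]/[HA] = (3.02 × 10^-3)² / 1.23 × 10^-2 = 7.41 × 10^-4
pKa = -log(7.41 × 10^-4) = 3.13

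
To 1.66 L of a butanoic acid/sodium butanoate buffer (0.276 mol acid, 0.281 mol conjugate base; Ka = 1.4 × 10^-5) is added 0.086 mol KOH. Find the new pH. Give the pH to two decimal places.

pH = 5.14

OH- converts CH3(CH2)2COOH to CH3(CH2)2COO-: CH3(CH2)2COOH → 0.19 mol, CH3(CH2)2COO- → 0.367 mol.
pKa = −log(1.4 × 10^-5) = 4.854
pH = pKa + log([A⁻]/[HA]) = 4.854 + log(0.367/0.19) = 4.854 +0.286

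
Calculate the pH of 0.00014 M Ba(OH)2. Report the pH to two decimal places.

pH = 10.45

Ba(OH)2 is a strong base (each formula unit releases 2 OH-); [OH-] = 0.00028 M.
pOH = -log(0.00028) = 3.55
pH = 14.00 - 3.55 = 10.45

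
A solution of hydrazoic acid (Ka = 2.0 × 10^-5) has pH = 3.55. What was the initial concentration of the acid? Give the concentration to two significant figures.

C₀ = 4.3 × 10^-3 M

[H+] = 10^(-3.55) = 2.82 × 10^-4 M = x
Ka = x²/(C₀ − x) ⇒ C₀ = x + x²/Ka
C₀ = 2.82 × 10^-4 + (2.82 × 10^-4)²/(2.0 × 10^-5) = 4.26 × 10^-3 M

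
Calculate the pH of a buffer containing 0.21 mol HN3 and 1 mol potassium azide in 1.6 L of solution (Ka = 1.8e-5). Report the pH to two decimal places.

pH = 5.42

pKa = −log(1.8 × 10^-5) = 4.745
Henderson–Hasselbalch: pH = pKa + log([N3-]/[HN3]) = 4.745 + log(1/0.21)
pH = 4.745 + (+0.678) = 5.42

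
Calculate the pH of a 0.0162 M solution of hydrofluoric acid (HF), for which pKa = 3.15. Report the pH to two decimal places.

pH = 2.52

HF ⇌ F- + H+
Ka = 10^(−3.15) = 7.08 × 10^-4
Ka = [H+]²/(0.0162 − [H+]) = 7.08 × 10^-4
Here C₀/Ka ≈ 22.9, so the small-[H+] approximation fails. Use the quadratic:
[H+] = [−0.000708 + √(0.000708² + 4.59e-05)]/2 = 3.05 × 10^-3 M
pH = −log[H+] = −log(3.05 × 10^-3) = 2.52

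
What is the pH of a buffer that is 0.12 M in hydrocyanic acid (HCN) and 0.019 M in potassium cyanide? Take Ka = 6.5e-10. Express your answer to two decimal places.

pH = 8.39

pKa = −log(6.5 × 10^-10) = 9.187
Henderson–Hasselbalch: pH = pKa + log([CN-]/[HCN]) = 9.187 + log(0.019/0.12)
pH = 9.187 + (-0.800) = 8.39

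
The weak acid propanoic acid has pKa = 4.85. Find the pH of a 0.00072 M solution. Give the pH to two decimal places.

pH = 4.03

CH3CH2COOH ⇌ CH3CH2COO- + H+
Ka = 10^(−4.85) = 1.41 × 10^-5
From the ICE table, Ka = [H+]²/(0.00072 − [H+]) = 1.41 × 10^-5.
Here C₀/Ka ≈ 51.1, so the small-[H+] approximation fails. Use the quadratic:
[H+] = [−1.41e-05 + √(1.41e-05² + 4.06e-08)]/2 = 9.40 × 10^-5 M
pH = −log(9.40 × 10^-5) = 4.03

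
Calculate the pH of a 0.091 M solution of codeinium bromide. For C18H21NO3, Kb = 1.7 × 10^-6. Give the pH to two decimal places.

C18H22NO3+ is the conjugate acid of the weak base C18H21NO3.
Ka = Kw/Kb = 1.0×10^-14 / 1.7 × 10^-6 = 5.88 × 10^-9
Ka = x²/(0.091 − x) = 5.88 × 10^-9
Assume x ≪ 0.091: x ≈ √(5.88 × 10^-9 × 0.091) = 2.31 × 10^-5 M
Check: 0.025% ionized — well under 5%, approximation valid.
pH = −log[H+] = −log(2.31 × 10^-5) = 4.64

pH = 4.64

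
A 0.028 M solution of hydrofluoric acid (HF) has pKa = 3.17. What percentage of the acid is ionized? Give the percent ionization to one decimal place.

14.4%

HF ⇌ F- + H+; let x = [H+] at equilibrium.
Ka = 10^(−3.17) = 6.76 × 10^-4
Solve x² + 0.000676x − 1.89e-05 = 0 → x = 4.03 × 10^-3 M
% ionization = x/C₀ × 100% = 4.03 × 10^-3/0.028 × 100% = 14.4%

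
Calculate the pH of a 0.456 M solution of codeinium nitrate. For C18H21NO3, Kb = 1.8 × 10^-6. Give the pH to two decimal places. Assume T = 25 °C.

pH = 4.30

C18H22NO3+ is the conjugate acid of the weak base C18H21NO3.
Ka = Kw/Kb = 1.0×10^-14 / 1.8 × 10^-6 = 5.56 × 10^-9
Ka = [H+]²/(0.456 − [H+]) = 5.56 × 10^-9
Assume [H+] ≪ 0.456: [H+] ≈ √(5.56 × 10^-9 × 0.456) = 5.04 × 10^-5 M
([H+]/C₀ = 0.011% < 5%, so the approximation holds.)
pH = −log[H+] = −log(5.04 × 10^-5) = 4.30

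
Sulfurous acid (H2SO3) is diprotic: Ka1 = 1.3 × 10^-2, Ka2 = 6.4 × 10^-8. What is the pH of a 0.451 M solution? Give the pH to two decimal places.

Ka1 ≫ Ka2, so treat the first dissociation as the only significant source of H+.
Ka1 = x²/(0.451 − x) = 1.3 × 10^-2
Solving the quadratic: x = (−Ka1 + √(Ka1² + 4·Ka1·C₀))/2 = 7.03 × 10^-2 M
pH = −log(7.03 × 10^-2) = 1.15

pH = 1.15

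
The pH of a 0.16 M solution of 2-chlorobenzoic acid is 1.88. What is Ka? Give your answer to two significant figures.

Ka = 1.2 × 10^-3

[H+] = 10^(-1.88) = 1.32 × 10^-2 M
At equilibrium [HA] = 0.16 − 1.32 × 10^-2 = 1.47 × 10^-1 M
Ka = [H+][A-]/[HA] = (1.32 × 10^-2)² / 1.47 × 10^-1 = 1.2 × 10^-3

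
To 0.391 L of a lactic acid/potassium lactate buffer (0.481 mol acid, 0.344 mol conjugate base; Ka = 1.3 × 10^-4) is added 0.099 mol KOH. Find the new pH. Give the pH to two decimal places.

After neutralization: n(CH3CH(OH)COOH) = 0.382 mol, n(CH3CH(OH)COO-) = 0.443 mol.
pKa = −log(1.3 × 10^-4) = 3.886
Henderson–Hasselbalch with mole ratio 0.443/0.382: pH = 3.886 + (+0.064)

pH = 3.95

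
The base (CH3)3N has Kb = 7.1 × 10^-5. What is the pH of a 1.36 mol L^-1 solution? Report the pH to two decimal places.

pH = 11.99

(CH3)3N + H2O ⇌ (CH3)3NH+ + OH-
From the ICE table, Kb = [OH-]²/(1.36 − [OH-]) = 7.1 × 10^-5.
Neglecting [OH-] in the denominator: [OH-] = √(7.1 × 10^-5 × 1.36) = 9.83 × 10^-3 M
([OH-]/C₀ = 0.72% < 5%, so the approximation holds.)
pOH = −log(9.83 × 10^-3) = 2.01; pH = 14.00 − 2.01 = 11.99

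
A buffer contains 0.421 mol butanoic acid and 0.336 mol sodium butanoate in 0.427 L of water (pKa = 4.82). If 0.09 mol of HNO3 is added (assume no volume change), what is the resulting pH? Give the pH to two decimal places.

After neutralization: n(CH3(CH2)2COOH) = 0.511 mol, n(CH3(CH2)2COO-) = 0.246 mol.
Henderson–Hasselbalch with mole ratio 0.246/0.511: pH = 4.82 + (-0.317)

pH = 4.50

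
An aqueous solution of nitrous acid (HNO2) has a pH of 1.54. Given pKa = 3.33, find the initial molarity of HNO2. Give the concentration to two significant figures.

[H+] = 10^(-1.54) = 2.88 × 10^-2 M = x
Ka = 10^(−3.33) = 4.68 × 10^-4
Ka = x²/(C₀ − x) ⇒ C₀ = x + x²/Ka
C₀ = 2.88 × 10^-2 + (2.88 × 10^-2)²/(4.68 × 10^-4) = 1.80 M

C₀ = 1.8 M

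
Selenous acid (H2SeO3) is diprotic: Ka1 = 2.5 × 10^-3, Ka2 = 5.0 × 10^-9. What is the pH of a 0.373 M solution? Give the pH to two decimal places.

pH = 1.53

Ka1 ≫ Ka2, so treat the first dissociation as the only significant source of H+.
Ka1 = x²/(0.373 − x) = 2.5 × 10^-3
Solving the quadratic: x = (−Ka1 + √(Ka1² + 4·Ka1·C₀))/2 = 2.93 × 10^-2 M
pH = −log(2.93 × 10^-2) = 1.53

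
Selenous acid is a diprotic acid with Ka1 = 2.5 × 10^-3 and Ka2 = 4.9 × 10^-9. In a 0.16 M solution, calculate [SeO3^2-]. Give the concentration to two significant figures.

4.9 × 10^-9 M

First ionization gives [H+] ≈ [HSeO3-] = 1.88 × 10^-2 M.
Second step: Ka2 = [H+][SeO3^2-]/[HSeO3-] ≈ [SeO3^2-] (since [H+] ≈ [HSeO3-]).
So [SeO3^2-] ≈ Ka2.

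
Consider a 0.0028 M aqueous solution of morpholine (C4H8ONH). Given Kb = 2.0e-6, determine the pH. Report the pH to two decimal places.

pH = 9.87

C4H8ONH + H2O ⇌ C4H8ONH2+ + OH-
Kb = [OH-]²/(0.0028 − [OH-]) = 2.0 × 10^-6
Neglecting [OH-] in the denominator: [OH-] = √(2.0 × 10^-6 × 0.0028) = 7.48 × 10^-5 M
pOH = 4.13, so pH = 14.00 − pOH = 9.87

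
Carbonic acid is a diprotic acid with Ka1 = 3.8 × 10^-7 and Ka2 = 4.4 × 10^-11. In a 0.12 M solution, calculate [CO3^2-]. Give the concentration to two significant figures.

4.4 × 10^-11 M

First ionization gives [H+] ≈ [HCO3-] = 2.14 × 10^-4 M.
Second step: Ka2 = [H+][CO3^2-]/[HCO3-] ≈ [CO3^2-] (since [H+] ≈ [HCO3-]).
So [CO3^2-] ≈ Ka2.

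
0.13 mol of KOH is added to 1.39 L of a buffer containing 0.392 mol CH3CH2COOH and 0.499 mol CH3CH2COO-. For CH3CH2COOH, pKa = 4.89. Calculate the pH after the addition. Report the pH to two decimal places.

After neutralization: n(CH3CH2COOH) = 0.262 mol, n(CH3CH2COO-) = 0.629 mol.
Henderson–Hasselbalch with mole ratio 0.629/0.262: pH = 4.89 + (+0.380)

pH = 5.27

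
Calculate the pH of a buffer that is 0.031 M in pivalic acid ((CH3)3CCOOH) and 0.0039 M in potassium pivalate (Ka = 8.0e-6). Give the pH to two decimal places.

pKa = −log(8.0 × 10^-6) = 5.097
Henderson–Hasselbalch: pH = pKa + log([(CH3)3CCOO-]/[(CH3)3CCOOH]) = 5.097 + log(0.0039/0.031)
pH = 5.097 + (-0.900) = 4.20

pH = 4.20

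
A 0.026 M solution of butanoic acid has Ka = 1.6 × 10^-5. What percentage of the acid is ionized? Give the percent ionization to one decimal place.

2.5%

CH3(CH2)2COOH ⇌ CH3(CH2)2COO- + H+; let x = [H+] at equilibrium.
x ≈ √(Ka·C₀) = √(1.6 × 10^-5 × 0.026) = 6.45 × 10^-4 M
Fraction ionized = 6.45 × 10^-4 / 0.026 = 0.0248 → 2.5%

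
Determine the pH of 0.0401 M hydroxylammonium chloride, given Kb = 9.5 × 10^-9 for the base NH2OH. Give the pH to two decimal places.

pH = 3.69

NH3OH+ is the conjugate acid of the weak base NH2OH.
Ka = Kw/Kb = 1.0×10^-14 / 9.5 × 10^-9 = 1.05 × 10^-6
From the ICE table, Ka = x²/(0.0401 − x) = 1.05 × 10^-6.
Since Ka ≪ C₀, x ≈ √(Ka·C₀) = 2.05 × 10^-4 M.
pH = −log(2.05 × 10^-4) = 3.69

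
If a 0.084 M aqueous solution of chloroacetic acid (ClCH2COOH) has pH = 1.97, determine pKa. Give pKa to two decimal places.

[H+] = 10^(-1.97) = 1.07 × 10^-2 M
At equilibrium [HA] = 0.084 − 1.07 × 10^-2 = 7.33 × 10^-2 M
Ka = [H+][A-]/[HA] = (1.07 × 10^-2)² / 7.33 × 10^-2 = 1.56 × 10^-3
pKa = -log(1.56 × 10^-3) = 2.81

pKa = 2.81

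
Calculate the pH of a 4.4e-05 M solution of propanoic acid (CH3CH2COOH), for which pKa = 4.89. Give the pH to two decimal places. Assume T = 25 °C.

pH = 4.74

CH3CH2COOH ⇌ CH3CH2COO- + H+
Ka = 10^(−4.89) = 1.29 × 10^-5
From the ICE table, Ka = [H+]²/(4.4e-05 − [H+]) = 1.29 × 10^-5.
The 5% rule fails; solving [H+]² + Ka·[H+] − Ka·C₀ = 0 exactly:
[H+] = [−1.29e-05 + √(1.29e-05² + 2.27e-09)]/2 = 1.82 × 10^-5 M
pH = −log(1.82 × 10^-5) = 4.74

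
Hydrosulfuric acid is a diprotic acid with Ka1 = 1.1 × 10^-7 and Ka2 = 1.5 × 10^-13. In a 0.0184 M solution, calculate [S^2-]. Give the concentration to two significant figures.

1.5 × 10^-13 M

First ionization gives [H+] ≈ [HS-] = 4.50 × 10^-5 M.
Second step: Ka2 = [H+][S^2-]/[HS-] ≈ [S^2-] (since [H+] ≈ [HS-]).
So [S^2-] ≈ Ka2.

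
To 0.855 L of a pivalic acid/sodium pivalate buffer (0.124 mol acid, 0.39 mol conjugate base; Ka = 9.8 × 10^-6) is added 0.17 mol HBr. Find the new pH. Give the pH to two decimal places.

pH = 4.88

Added H+ converts (CH3)3CCOO- to (CH3)3CCOOH: (CH3)3CCOOH → 0.294 mol, (CH3)3CCOO- → 0.22 mol.
pKa = −log(9.8 × 10^-6) = 5.009
Henderson–Hasselbalch with mole ratio 0.22/0.294: pH = 5.009 + (-0.126)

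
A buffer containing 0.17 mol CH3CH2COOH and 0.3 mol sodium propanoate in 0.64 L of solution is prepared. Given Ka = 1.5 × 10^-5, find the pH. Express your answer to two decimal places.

pH = 5.07

pKa = −log(1.5 × 10^-5) = 4.824
Henderson–Hasselbalch: pH = pKa + log([CH3CH2COO-]/[CH3CH2COOH]) = 4.824 + log(0.3/0.17)
pH = 4.824 + (+0.247) = 5.07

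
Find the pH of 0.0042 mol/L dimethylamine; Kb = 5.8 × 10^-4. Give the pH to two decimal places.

(CH3)2NH + H2O ⇌ (CH3)2NH2+ + OH-
Let x = [OH-] at equilibrium. Kb = x²/(0.0042 − x).
Here C₀/Kb ≈ 7.24, so the small-x approximation fails. Use the quadratic:
x = [−0.00058 + √(0.00058² + 9.74e-06)]/2 = 1.30 × 10^-3 M
pOH = −log(1.30 × 10^-3) = 2.89; pH = 14.00 − 2.89 = 11.11

pH = 11.11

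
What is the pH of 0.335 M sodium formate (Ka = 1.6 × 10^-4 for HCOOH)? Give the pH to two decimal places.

pH = 8.66

HCOO- is the conjugate base of the weak acid HCOOH.
Kb = Kw/Ka = 1.0×10^-14 / 1.6 × 10^-4 = 6.25 × 10^-11
Kb = [OH-]²/(0.335 − [OH-]) = 6.25 × 10^-11
Assume [OH-] ≪ 0.335: [OH-] ≈ √(6.25 × 10^-11 × 0.335) = 4.58 × 10^-6 M
Check: 0.0014% ionized — well under 5%, approximation valid.
pOH = 5.34, so pH = 14.00 − pOH = 8.66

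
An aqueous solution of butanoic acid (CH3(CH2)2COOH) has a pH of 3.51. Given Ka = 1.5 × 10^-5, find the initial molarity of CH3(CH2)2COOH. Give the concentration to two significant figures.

[H+] = 10^(-3.51) = 3.09 × 10^-4 M = x
Ka = x²/(C₀ − x) ⇒ C₀ = x + x²/Ka
C₀ = 3.09 × 10^-4 + (3.09 × 10^-4)²/(1.5 × 10^-5) = 6.67 × 10^-3 M

C₀ = 6.7 × 10^-3 M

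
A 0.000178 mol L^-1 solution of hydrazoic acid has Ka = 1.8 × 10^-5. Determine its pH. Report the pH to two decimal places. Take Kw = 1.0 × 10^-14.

HN3 ⇌ N3- + H+
From the ICE table, Ka = [H+]²/(0.000178 − [H+]) = 1.8 × 10^-5.
Here C₀/Ka ≈ 9.89, so the small-[H+] approximation fails. Use the quadratic:
[H+] = [−1.8e-05 + √(1.8e-05² + 1.28e-08)]/2 = 4.83 × 10^-5 M
pH = −log(4.83 × 10^-5) = 4.32

pH = 4.32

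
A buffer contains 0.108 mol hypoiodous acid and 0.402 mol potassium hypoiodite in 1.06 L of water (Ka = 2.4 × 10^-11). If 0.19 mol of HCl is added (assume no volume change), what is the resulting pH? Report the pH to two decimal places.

After neutralization: n(HOI) = 0.298 mol, n(OI-) = 0.212 mol.
pKa = −log(2.4 × 10^-11) = 10.620
pH = pKa + log(n_OI-/n_HOI) = 10.620 + log(0.212/0.298) = 10.620 + (-0.148)

pH = 10.47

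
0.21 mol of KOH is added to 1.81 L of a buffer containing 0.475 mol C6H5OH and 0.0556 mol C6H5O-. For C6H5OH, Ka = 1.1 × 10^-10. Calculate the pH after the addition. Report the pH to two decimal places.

pH = 9.96

After neutralization: n(C6H5OH) = 0.265 mol, n(C6H5O-) = 0.266 mol.
pKa = −log(1.1 × 10^-10) = 9.959
Henderson–Hasselbalch with mole ratio 0.266/0.265: pH = 9.959 + (+0.002)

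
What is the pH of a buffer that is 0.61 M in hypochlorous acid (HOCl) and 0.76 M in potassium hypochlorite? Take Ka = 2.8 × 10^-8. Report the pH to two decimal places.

pH = 7.65

pKa = −log(2.8 × 10^-8) = 7.553
Using pH = pKa + log([base]/[acid]) with [base]/[acid] = 0.76/0.61:
pH = 7.553 + (+0.095) = 7.65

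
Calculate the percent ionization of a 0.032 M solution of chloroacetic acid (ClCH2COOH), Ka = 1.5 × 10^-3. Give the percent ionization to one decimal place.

19.4%

ClCH2COOH ⇌ ClCH2COO- + H+; let x = [H+] at equilibrium.
Ka = x²/(C₀ − x); solving the quadratic gives x = 6.22 × 10^-3 M.
Fraction ionized = 6.22 × 10^-3 / 0.032 = 0.1944 → 19.4%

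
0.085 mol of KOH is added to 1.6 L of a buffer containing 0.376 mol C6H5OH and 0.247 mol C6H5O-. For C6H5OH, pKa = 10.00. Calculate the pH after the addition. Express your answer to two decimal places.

After neutralization: n(C6H5OH) = 0.291 mol, n(C6H5O-) = 0.332 mol.
Henderson–Hasselbalch with mole ratio 0.332/0.291: pH = 10.00 + (+0.057)

pH = 10.06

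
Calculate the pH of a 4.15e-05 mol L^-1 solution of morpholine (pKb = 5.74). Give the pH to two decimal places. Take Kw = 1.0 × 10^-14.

pH = 8.89

C4H8ONH + H2O ⇌ C4H8ONH2+ + OH-
Kb = 10^(−5.74) = 1.82 × 10^-6
Let x = [OH-] at equilibrium. Kb = x²/(4.15e-05 − x).
The 5% rule fails; solving x² + Kb·x − Kb·C₀ = 0 exactly:
x = [−1.82e-06 + √(1.82e-06² + 3.02e-10)]/2 = 7.83 × 10^-6 M
pOH = 5.11, so pH = 14.00 − pOH = 8.89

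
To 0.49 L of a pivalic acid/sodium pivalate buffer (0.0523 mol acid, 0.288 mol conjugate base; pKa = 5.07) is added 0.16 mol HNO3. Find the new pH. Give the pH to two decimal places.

After neutralization: n((CH3)3CCOOH) = 0.212 mol, n((CH3)3CCOO-) = 0.128 mol.
pH = pKa + log([A⁻]/[HA]) = 5.07 + log(0.128/0.212) = 5.07 -0.219

pH = 4.85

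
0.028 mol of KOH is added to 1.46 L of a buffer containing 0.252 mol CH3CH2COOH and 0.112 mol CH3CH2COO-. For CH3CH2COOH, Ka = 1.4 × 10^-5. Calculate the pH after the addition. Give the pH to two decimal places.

pH = 4.65

OH- converts CH3CH2COOH to CH3CH2COO-: CH3CH2COOH → 0.224 mol, CH3CH2COO- → 0.14 mol.
pKa = −log(1.4 × 10^-5) = 4.854
pH = pKa + log(n_CH3CH2COO-/n_CH3CH2COOH) = 4.854 + log(0.14/0.224) = 4.854 + (-0.204)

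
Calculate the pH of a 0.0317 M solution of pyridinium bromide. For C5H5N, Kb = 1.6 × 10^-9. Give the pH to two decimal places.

C5H5NH+ is the conjugate acid of the weak base C5H5N.
Ka = Kw/Kb = 1.0×10^-14 / 1.6 × 10^-9 = 6.25 × 10^-6
From the ICE table, Ka = [H+]²/(0.0317 − [H+]) = 6.25 × 10^-6.
Assume [H+] ≪ 0.0317: [H+] ≈ √(6.25 × 10^-6 × 0.0317) = 4.45 × 10^-4 M
pH = −log[H+] = −log(4.45 × 10^-4) = 3.35

pH = 3.35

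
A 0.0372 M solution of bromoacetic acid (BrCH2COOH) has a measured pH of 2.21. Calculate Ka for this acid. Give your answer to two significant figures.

[H+] = 10^(-2.21) = 6.17 × 10^-3 M
At equilibrium [HA] = 0.0372 − 6.17 × 10^-3 = 3.10 × 10^-2 M
Ka = [H+][A-]/[HA] = (6.17 × 10^-3)² / 3.10 × 10^-2 = 1.2 × 10^-3

Ka = 1.2 × 10^-3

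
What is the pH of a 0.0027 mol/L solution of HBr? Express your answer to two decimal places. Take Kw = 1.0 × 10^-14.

pH = 2.57

HBr is a strong acid and dissociates completely, so [H+] = 0.0027 M.
pH = -log(0.0027) = 2.57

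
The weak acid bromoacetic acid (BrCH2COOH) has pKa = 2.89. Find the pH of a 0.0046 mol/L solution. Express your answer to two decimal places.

BrCH2COOH ⇌ BrCH2COO- + H+
Ka = 10^(−2.89) = 1.29 × 10^-3
From the ICE table, Ka = [H+]²/(0.0046 − [H+]) = 1.29 × 10^-3.
Here C₀/Ka ≈ 3.57, so the small-[H+] approximation fails. Use the quadratic:
[H+] = (−Ka + √(Ka² + 4·Ka·C₀))/2 = 1.87 × 10^-3 M
pH = −log[H+] = −log(1.87 × 10^-3) = 2.73

pH = 2.73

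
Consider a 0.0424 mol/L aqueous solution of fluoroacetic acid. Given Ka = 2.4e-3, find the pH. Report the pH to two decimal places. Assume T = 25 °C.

FCH2COOH ⇌ FCH2COO- + H+
Let x = [H+] at equilibrium. Ka = x²/(0.0424 − x).
The 5% rule fails; solving x² + Ka·x − Ka·C₀ = 0 exactly:
x = (−Ka + √(Ka² + 4·Ka·C₀))/2 = 8.96 × 10^-3 M
pH = −log(8.96 × 10^-3) = 2.05

pH = 2.05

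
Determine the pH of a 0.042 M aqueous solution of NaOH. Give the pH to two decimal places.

pH = 12.62

NaOH is a strong base; [OH-] = 0.042 M.
pOH = -log(0.042) = 1.38
pH = 14.00 - 1.38 = 12.62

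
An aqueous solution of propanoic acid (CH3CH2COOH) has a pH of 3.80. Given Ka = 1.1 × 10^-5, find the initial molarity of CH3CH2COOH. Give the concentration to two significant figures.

[H+] = 10^(-3.80) = 1.58 × 10^-4 M = x
Ka = x²/(C₀ − x) ⇒ C₀ = x + x²/Ka
C₀ = 1.58 × 10^-4 + (1.58 × 10^-4)²/(1.1 × 10^-5) = 2.43 × 10^-3 M

C₀ = 2.4 × 10^-3 M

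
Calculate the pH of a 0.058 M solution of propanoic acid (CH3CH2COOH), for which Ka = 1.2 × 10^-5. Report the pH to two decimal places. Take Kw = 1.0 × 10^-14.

pH = 3.08

CH3CH2COOH ⇌ CH3CH2COO- + H+
From the ICE table, Ka = x²/(0.058 − x) = 1.2 × 10^-5.
Assume x ≪ 0.058: x ≈ √(1.2 × 10^-5 × 0.058) = 8.34 × 10^-4 M
Check: 1.4% ionized — well under 5%, approximation valid.
pH = −log[H+] = −log(8.34 × 10^-4) = 3.08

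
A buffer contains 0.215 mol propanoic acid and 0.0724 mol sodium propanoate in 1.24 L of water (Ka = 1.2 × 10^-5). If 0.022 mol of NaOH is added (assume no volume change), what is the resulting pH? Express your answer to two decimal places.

pH = 4.61

After neutralization: n(CH3CH2COOH) = 0.193 mol, n(CH3CH2COO-) = 0.0944 mol.
pKa = −log(1.2 × 10^-5) = 4.921
pH = pKa + log(n_CH3CH2COO-/n_CH3CH2COOH) = 4.921 + log(0.0944/0.193) = 4.921 + (-0.311)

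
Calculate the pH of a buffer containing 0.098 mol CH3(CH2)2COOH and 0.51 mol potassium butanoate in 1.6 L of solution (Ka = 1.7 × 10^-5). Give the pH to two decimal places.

pH = 5.49

pKa = −log(1.7 × 10^-5) = 4.770
Henderson–Hasselbalch: pH = pKa + log([CH3(CH2)2COO-]/[CH3(CH2)2COOH]) = 4.770 + log(0.51/0.098)
pH = 4.770 + (+0.716) = 5.49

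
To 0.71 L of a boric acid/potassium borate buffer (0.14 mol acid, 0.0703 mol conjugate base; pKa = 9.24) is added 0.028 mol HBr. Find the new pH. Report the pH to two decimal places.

pH = 8.64

After neutralization: n(B(OH)3) = 0.168 mol, n(B(OH)4-) = 0.0423 mol.
pH = pKa + log([A⁻]/[HA]) = 9.24 + log(0.0423/0.168) = 9.24 -0.599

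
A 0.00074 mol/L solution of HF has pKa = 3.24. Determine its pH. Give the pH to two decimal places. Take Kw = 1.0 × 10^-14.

HF ⇌ F- + H+
Ka = 10^(−3.24) = 5.75 × 10^-4
From the ICE table, Ka = x²/(0.00074 − x) = 5.75 × 10^-4.
Here C₀/Ka ≈ 1.29, so the small-x approximation fails. Use the quadratic:
x = [−0.000575 + √(0.000575² + 1.7e-06)]/2 = 4.25 × 10^-4 M
pH = −log(4.25 × 10^-4) = 3.37

pH = 3.37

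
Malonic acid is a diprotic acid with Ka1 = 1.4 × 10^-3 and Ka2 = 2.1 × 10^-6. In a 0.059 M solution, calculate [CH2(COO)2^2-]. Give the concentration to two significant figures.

2.1 × 10^-6 M

First ionization gives [H+] ≈ [CH2(COOH)COO-] = 8.42 × 10^-3 M.
Second step: Ka2 = [H+][CH2(COO)2^2-]/[CH2(COOH)COO-] ≈ [CH2(COO)2^2-] (since [H+] ≈ [CH2(COOH)COO-]).
So [CH2(COO)2^2-] ≈ Ka2.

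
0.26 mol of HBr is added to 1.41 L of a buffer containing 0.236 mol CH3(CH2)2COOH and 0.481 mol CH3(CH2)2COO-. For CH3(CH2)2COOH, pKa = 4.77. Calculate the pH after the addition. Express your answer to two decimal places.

pH = 4.42

After neutralization: n(CH3(CH2)2COOH) = 0.496 mol, n(CH3(CH2)2COO-) = 0.221 mol.
pH = pKa + log(n_CH3(CH2)2COO-/n_CH3(CH2)2COOH) = 4.77 + log(0.221/0.496) = 4.77 + (-0.351)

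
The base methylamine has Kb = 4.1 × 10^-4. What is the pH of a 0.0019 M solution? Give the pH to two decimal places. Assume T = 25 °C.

pH = 10.85

CH3NH2 + H2O ⇌ CH3NH3+ + OH-
From the ICE table, Kb = [OH-]²/(0.0019 − [OH-]) = 4.1 × 10^-4.
The 5% rule fails; solving [OH-]² + Kb·[OH-] − Kb·C₀ = 0 exactly:
[OH-] = [−0.00041 + √(0.00041² + 3.12e-06)]/2 = 7.01 × 10^-4 M
pOH = 3.15, so pH = 14.00 − pOH = 10.85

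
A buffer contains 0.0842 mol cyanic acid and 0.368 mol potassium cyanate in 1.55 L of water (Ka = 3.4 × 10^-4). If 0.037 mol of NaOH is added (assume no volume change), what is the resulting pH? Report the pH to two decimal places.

pH = 4.40

OH- converts HOCN to OCN-: HOCN → 0.0472 mol, OCN- → 0.405 mol.
pKa = −log(3.4 × 10^-4) = 3.469
pH = pKa + log([A⁻]/[HA]) = 3.469 + log(0.405/0.0472) = 3.469 +0.934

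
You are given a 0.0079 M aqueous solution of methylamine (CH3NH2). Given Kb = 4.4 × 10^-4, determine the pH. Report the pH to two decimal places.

pH = 11.22

CH3NH2 + H2O ⇌ CH3NH3+ + OH-
Kb = [OH-]²/(0.0079 − [OH-]) = 4.4 × 10^-4
Here C₀/Kb ≈ 18, so the small-[OH-] approximation fails. Use the quadratic:
[OH-] = [−0.00044 + √(0.00044² + 1.39e-05)]/2 = 1.66 × 10^-3 M
pOH = −log(1.66 × 10^-3) = 2.78; pH = 14.00 − 2.78 = 11.22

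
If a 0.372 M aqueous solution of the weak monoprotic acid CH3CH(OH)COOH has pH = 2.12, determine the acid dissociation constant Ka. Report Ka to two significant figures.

[H+] = 10^(-2.12) = 7.59 × 10^-3 M
At equilibrium [HA] = 0.372 − 7.59 × 10^-3 = 3.64 × 10^-1 M
Ka = [H+][A-]/[HA] = (7.59 × 10^-3)² / 3.64 × 10^-1 = 1.6 × 10^-4

Ka = 1.6 × 10^-4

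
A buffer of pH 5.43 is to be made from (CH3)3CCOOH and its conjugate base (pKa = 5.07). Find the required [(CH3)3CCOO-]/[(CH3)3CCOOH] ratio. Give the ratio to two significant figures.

pH = pKa + log(r) ⇒ log(r) = 5.43 − 5.07 = +0.36
r = [(CH3)3CCOO-]/[(CH3)3CCOOH] = 10^(+0.36) = 2.29

ratio = 2.3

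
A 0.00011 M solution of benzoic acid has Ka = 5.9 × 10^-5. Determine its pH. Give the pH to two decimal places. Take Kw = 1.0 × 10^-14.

pH = 4.25

C6H5COOH ⇌ C6H5COO- + H+
From the ICE table, Ka = [H+]²/(0.00011 − [H+]) = 5.9 × 10^-5.
[H+] is not negligible relative to C₀; solve [H+]² + 5.9e-05·[H+] − 6.49e-09 = 0.
[H+] = (−Ka + √(Ka² + 4·Ka·C₀))/2 = 5.63 × 10^-5 M
pH = −log(5.63 × 10^-5) = 4.25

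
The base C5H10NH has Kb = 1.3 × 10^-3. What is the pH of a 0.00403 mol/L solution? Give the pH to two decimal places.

C5H10NH + H2O ⇌ C5H10NH2+ + OH-
Let x = [OH-] at equilibrium. Kb = x²/(0.00403 − x).
Here C₀/Kb ≈ 3.1, so the small-x approximation fails. Use the quadratic:
x = (−Kb + √(Kb² + 4·Kb·C₀))/2 = 1.73 × 10^-3 M
pOH = 2.76, so pH = 14.00 − pOH = 11.24

pH = 11.24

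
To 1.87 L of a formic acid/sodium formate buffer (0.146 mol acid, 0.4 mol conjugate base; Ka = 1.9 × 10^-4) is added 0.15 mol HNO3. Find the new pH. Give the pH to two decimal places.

pH = 3.65

After neutralization: n(HCOOH) = 0.296 mol, n(HCOO-) = 0.25 mol.
pKa = −log(1.9 × 10^-4) = 3.721
pH = pKa + log(n_HCOO-/n_HCOOH) = 3.721 + log(0.25/0.296) = 3.721 + (-0.073)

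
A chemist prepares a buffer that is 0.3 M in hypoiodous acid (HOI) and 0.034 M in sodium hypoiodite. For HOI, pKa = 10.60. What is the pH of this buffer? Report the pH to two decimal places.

pH = 9.65

pH = pKa + log([A⁻]/[HA]) = 10.60 + log(0.034/0.3)
pH = 10.60 + (-0.946) = 9.65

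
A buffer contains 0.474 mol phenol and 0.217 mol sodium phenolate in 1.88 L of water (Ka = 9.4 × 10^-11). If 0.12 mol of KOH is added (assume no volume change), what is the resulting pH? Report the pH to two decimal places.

OH- converts C6H5OH to C6H5O-: C6H5OH → 0.354 mol, C6H5O- → 0.337 mol.
pKa = −log(9.4 × 10^-11) = 10.027
pH = pKa + log(n_C6H5O-/n_C6H5OH) = 10.027 + log(0.337/0.354) = 10.027 + (-0.021)

pH = 10.01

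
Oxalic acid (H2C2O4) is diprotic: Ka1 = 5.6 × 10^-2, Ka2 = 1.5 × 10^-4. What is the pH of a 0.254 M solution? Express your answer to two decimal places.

pH = 1.02

Ka1 ≫ Ka2, so treat the first dissociation as the only significant source of H+.
Ka1 = x²/(0.254 − x) = 5.6 × 10^-2
Solving the quadratic: x = (−Ka1 + √(Ka1² + 4·Ka1·C₀))/2 = 9.45 × 10^-2 M
pH = −log(9.45 × 10^-2) = 1.02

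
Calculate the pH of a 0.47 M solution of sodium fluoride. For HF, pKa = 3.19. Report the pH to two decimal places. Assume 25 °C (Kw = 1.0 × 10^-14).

F- is the conjugate base of the weak acid HF.
Ka = 10^(−3.19) = 6.46 × 10^-4
Kb = Kw/Ka = 1.0×10^-14 / 6.46 × 10^-4 = 1.55 × 10^-11
From the ICE table, Kb = [OH-]²/(0.47 − [OH-]) = 1.55 × 10^-11.
Assume [OH-] ≪ 0.47: [OH-] ≈ √(1.55 × 10^-11 × 0.47) = 2.70 × 10^-6 M
Check: 0.00057% ionized — well under 5%, approximation valid.
pOH = −log(2.70 × 10^-6) = 5.57; pH = 14.00 − 5.57 = 8.43

pH = 8.43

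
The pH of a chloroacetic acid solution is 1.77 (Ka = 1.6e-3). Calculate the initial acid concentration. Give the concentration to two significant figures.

C₀ = 2.0 × 10^-1 M

[H+] = 10^(-1.77) = 1.70 × 10^-2 M = x
Ka = x²/(C₀ − x) ⇒ C₀ = x + x²/Ka
C₀ = 1.70 × 10^-2 + (1.70 × 10^-2)²/(1.6 × 10^-3) = 1.98 × 10^-1 M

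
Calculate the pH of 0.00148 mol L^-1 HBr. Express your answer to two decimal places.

pH = 2.83

HBr is a strong acid and dissociates completely, so [H+] = 0.00148 M.
pH = -log(0.00148) = 2.83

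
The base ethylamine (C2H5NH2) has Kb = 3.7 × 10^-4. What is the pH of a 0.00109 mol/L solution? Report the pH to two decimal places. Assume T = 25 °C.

pH = 10.68

C2H5NH2 + H2O ⇌ C2H5NH3+ + OH-
Kb = [OH-]²/(0.00109 − [OH-]) = 3.7 × 10^-4
[OH-] is not negligible relative to C₀; solve [OH-]² + 0.00037·[OH-] − 4.03e-07 = 0.
[OH-] = (−Kb + √(Kb² + 4·Kb·C₀))/2 = 4.76 × 10^-4 M
pOH = −log(4.76 × 10^-4) = 3.32; pH = 14.00 − 3.32 = 10.68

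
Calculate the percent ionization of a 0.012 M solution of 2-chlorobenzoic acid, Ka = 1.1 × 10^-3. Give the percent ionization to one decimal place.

ClC6H4COOH ⇌ ClC6H4COO- + H+; let x = [H+] at equilibrium.
Ka = x²/(C₀ − x); solving the quadratic gives x = 3.12 × 10^-3 M.
Fraction ionized = 3.12 × 10^-3 / 0.012 = 0.2600 → 26.0%

26.0%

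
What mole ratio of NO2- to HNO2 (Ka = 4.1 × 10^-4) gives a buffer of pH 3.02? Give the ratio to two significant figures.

ratio = 0.43

pKa = -log(4.1 × 10^-4) = 3.387
pH = pKa + log(r) ⇒ log(r) = 3.02 − 3.387 = -0.367
r = [NO2-]/[HNO2] = 10^(-0.367) = 0.43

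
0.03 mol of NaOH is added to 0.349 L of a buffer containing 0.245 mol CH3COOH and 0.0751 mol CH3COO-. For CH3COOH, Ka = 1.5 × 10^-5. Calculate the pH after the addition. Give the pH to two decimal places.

OH- converts CH3COOH to CH3COO-: CH3COOH → 0.215 mol, CH3COO- → 0.105 mol.
pKa = −log(1.5 × 10^-5) = 4.824
pH = pKa + log(n_CH3COO-/n_CH3COOH) = 4.824 + log(0.105/0.215) = 4.824 + (-0.311)

pH = 4.51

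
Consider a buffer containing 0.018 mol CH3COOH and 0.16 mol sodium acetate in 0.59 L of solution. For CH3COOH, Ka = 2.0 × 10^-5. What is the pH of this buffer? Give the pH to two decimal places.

pH = 5.65

pKa = −log(2.0 × 10^-5) = 4.699
pH = pKa + log([A⁻]/[HA]) = 4.699 + log(0.16/0.018)
pH = 4.699 + (+0.949) = 5.65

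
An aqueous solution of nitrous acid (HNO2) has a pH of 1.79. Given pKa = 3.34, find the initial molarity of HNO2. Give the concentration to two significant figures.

C₀ = 5.9 × 10^-1 M

[H+] = 10^(-1.79) = 1.62 × 10^-2 M = x
Ka = 10^(−3.34) = 4.57 × 10^-4
Ka = x²/(C₀ − x) ⇒ C₀ = x + x²/Ka
C₀ = 1.62 × 10^-2 + (1.62 × 10^-2)²/(4.57 × 10^-4) = 5.90 × 10^-1 M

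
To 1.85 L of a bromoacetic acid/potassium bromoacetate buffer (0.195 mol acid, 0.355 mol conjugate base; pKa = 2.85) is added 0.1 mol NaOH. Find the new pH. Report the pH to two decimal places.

OH- converts BrCH2COOH to BrCH2COO-: BrCH2COOH → 0.095 mol, BrCH2COO- → 0.455 mol.
pH = pKa + log([A⁻]/[HA]) = 2.85 + log(0.455/0.095) = 2.85 +0.680

pH = 3.53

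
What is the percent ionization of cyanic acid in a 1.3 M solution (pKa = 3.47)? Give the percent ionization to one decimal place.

HOCN ⇌ OCN- + H+; let x = [H+] at equilibrium.
Ka = 10^(−3.47) = 3.39 × 10^-4
x ≈ √(Ka·C₀) = √(3.39 × 10^-4 × 1.3) = 2.10 × 10^-2 M
Fraction ionized = 2.10 × 10^-2 / 1.3 = 0.0162 → 1.6%

1.6%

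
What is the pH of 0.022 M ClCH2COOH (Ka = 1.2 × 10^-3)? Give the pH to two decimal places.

ClCH2COOH ⇌ ClCH2COO- + H+
From the ICE table, Ka = x²/(0.022 − x) = 1.2 × 10^-3.
Here C₀/Ka ≈ 18.3, so the small-x approximation fails. Use the quadratic:
x = [−0.0012 + √(0.0012² + 0.000106)]/2 = 4.57 × 10^-3 M
pH = −log[H+] = −log(4.57 × 10^-3) = 2.34

pH = 2.34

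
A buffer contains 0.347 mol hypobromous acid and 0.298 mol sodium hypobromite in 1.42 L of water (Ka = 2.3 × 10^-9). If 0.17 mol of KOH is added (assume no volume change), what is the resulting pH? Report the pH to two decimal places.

OH- converts HOBr to OBr-: HOBr → 0.177 mol, OBr- → 0.468 mol.
pKa = −log(2.3 × 10^-9) = 8.638
pH = pKa + log(n_OBr-/n_HOBr) = 8.638 + log(0.468/0.177) = 8.638 + (+0.422)

pH = 9.06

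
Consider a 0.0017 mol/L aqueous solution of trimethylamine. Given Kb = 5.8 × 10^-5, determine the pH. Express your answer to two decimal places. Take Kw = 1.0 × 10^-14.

pH = 10.46

(CH3)3N + H2O ⇌ (CH3)3NH+ + OH-
From the ICE table, Kb = x²/(0.0017 − x) = 5.8 × 10^-5.
Here C₀/Kb ≈ 29.3, so the small-x approximation fails. Use the quadratic:
x = (−Kb + √(Kb² + 4·Kb·C₀))/2 = 2.86 × 10^-4 M
pOH = −log(2.86 × 10^-4) = 3.54; pH = 14.00 − 3.54 = 10.46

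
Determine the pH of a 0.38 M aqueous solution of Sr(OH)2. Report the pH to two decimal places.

Sr(OH)2 is a strong base (each formula unit releases 2 OH-); [OH-] = 0.76 M.
pOH = -log(0.76) = 0.12
pH = 14.00 - 0.12 = 13.88

pH = 13.88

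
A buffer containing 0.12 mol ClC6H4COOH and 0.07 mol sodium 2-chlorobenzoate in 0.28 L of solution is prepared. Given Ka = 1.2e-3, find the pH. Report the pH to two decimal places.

pH = 2.69

pKa = −log(1.2 × 10^-3) = 2.921
Henderson–Hasselbalch: pH = pKa + log([ClC6H4COO-]/[ClC6H4COOH]) = 2.921 + log(0.07/0.12)
pH = 2.921 + (-0.234) = 2.69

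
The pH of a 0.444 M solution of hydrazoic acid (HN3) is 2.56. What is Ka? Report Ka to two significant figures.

[H+] = 10^(-2.56) = 2.75 × 10^-3 M
At equilibrium [HA] = 0.444 − 2.75 × 10^-3 = 4.41 × 10^-1 M
Ka = [H+][A-]/[HA] = (2.75 × 10^-3)² / 4.41 × 10^-1 = 1.7 × 10^-5

Ka = 1.7 × 10^-5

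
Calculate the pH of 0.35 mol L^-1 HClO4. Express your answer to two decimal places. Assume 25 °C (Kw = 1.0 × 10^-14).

pH = 0.46

HClO4 is a strong acid and dissociates completely, so [H+] = 0.35 M.
pH = -log(0.35) = 0.46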